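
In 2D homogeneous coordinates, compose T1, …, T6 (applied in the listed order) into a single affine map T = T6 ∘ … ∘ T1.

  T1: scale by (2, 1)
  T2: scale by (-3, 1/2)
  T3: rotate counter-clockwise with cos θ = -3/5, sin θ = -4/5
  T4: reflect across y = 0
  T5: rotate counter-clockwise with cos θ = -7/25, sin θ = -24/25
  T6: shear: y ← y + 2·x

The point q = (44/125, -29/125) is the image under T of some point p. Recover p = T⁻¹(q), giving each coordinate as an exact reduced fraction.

T1 = [2 0 0; 0 1 0; 0 0 1]
T2·T1 = [-6 0 0; 0 1/2 0; 0 0 1]
T3·…·T1 = [18/5 2/5 0; 24/5 -3/10 0; 0 0 1]
T4·…·T1 = [18/5 2/5 0; -24/5 3/10 0; 0 0 1]
T5·…·T1 = [-702/125 22/125 0; -264/125 -117/250 0; 0 0 1]
T6·…·T1 = [-702/125 22/125 0; -1668/125 -29/250 0; 0 0 1]
det M = 3; M⁻¹ = [-29/750 -22/375 0; 556/125 -234/125 0; 0 0 1]
M⁻¹ · (44/125, -29/125)ᵀ = (0, 2)ᵀ

p = (0, 2)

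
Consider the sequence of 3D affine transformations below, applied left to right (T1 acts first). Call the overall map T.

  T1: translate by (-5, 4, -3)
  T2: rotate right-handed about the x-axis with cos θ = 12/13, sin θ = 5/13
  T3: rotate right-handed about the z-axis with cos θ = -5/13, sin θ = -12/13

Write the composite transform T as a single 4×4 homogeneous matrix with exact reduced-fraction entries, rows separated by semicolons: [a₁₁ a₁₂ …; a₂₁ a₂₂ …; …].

T1 = [1 0 0 -5; 0 1 0 4; 0 0 1 -3; 0 0 0 1]
T2·T1 = [1 0 0 -5; 0 12/13 -5/13 63/13; 0 5/13 12/13 -16/13; 0 0 0 1]
T3·…·T1 = [-5/13 144/169 -60/169 1081/169; -12/13 -60/169 25/169 465/169; 0 5/13 12/13 -16/13; 0 0 0 1]

T = [-5/13 144/169 -60/169 1081/169; -12/13 -60/169 25/169 465/169; 0 5/13 12/13 -16/13; 0 0 0 1]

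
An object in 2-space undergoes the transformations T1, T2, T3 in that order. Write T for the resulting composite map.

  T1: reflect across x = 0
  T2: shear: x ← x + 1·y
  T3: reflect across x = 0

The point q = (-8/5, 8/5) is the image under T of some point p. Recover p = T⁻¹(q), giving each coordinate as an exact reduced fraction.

T1 = [-1 0 0; 0 1 0; 0 0 1]
T2·T1 = [-1 1 0; 0 1 0; 0 0 1]
T3·…·T1 = [1 -1 0; 0 1 0; 0 0 1]
det M = 1; M⁻¹ = [1 1 0; 0 1 0; 0 0 1]
M⁻¹ · (-8/5, 8/5)ᵀ = (0, 8/5)ᵀ

p = (0, 8/5)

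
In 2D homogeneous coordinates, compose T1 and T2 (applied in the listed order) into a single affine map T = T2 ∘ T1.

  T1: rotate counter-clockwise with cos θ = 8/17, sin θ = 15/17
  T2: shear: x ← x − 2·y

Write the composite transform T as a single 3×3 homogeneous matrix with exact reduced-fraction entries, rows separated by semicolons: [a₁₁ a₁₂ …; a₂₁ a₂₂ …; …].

T = [-22/17 -31/17 0; 15/17 8/17 0; 0 0 1]

T1 = [8/17 -15/17 0; 15/17 8/17 0; 0 0 1]
T2·T1 = [-22/17 -31/17 0; 15/17 8/17 0; 0 0 1]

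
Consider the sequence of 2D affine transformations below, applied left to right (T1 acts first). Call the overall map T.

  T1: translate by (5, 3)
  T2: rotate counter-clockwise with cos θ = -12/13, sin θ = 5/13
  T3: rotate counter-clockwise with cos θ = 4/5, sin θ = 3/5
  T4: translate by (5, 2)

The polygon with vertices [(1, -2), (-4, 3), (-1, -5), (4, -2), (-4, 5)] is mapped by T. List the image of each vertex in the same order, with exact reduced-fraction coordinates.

T1 translate by (5, 3): (1, -2) → (6, 1); (-4, 3) → (1, 6); (-1, -5) → (4, -2); (4, -2) → (9, 1); (-4, 5) → (1, 8)
T2 rotate counter-clockwise with cos θ = -12/13, sin θ = 5/13: (6, 1) → (-77/13, 18/13); (1, 6) → (-42/13, -67/13); (4, -2) → (-38/13, 44/13); (9, 1) → (-113/13, 33/13); (1, 8) → (-4, -7)
T3 rotate counter-clockwise with cos θ = 4/5, sin θ = 3/5: (-77/13, 18/13) → (-362/65, -159/65); (-42/13, -67/13) → (33/65, -394/65); (-38/13, 44/13) → (-284/65, 62/65); (-113/13, 33/13) → (-551/65, -207/65); (-4, -7) → (1, -8)
T4 translate by (5, 2): (-362/65, -159/65) → (-37/65, -29/65); (33/65, -394/65) → (358/65, -264/65); (-284/65, 62/65) → (41/65, 192/65); (-551/65, -207/65) → (-226/65, -77/65); (1, -8) → (6, -6)

image vertices: (-37/65, -29/65), (358/65, -264/65), (41/65, 192/65), (-226/65, -77/65), (6, -6)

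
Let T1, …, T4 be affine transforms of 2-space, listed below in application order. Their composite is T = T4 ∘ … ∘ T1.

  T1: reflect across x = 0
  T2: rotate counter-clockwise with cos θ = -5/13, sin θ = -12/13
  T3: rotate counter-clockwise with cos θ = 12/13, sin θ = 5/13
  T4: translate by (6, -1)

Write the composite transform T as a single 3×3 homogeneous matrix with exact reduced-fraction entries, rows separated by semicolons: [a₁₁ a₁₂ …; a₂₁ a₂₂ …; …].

T1 = [-1 0 0; 0 1 0; 0 0 1]
T2·T1 = [5/13 12/13 0; 12/13 -5/13 0; 0 0 1]
T3·…·T1 = [0 1 0; 1 0 0; 0 0 1]
T4·…·T1 = [0 1 6; 1 0 -1; 0 0 1]

T = [0 1 6; 1 0 -1; 0 0 1]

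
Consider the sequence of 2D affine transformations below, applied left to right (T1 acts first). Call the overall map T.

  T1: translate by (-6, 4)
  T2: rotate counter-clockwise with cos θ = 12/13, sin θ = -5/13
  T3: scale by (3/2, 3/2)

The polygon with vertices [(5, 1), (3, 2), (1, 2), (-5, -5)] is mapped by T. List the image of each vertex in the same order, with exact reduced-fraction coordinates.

T1 translate by (-6, 4): (5, 1) → (-1, 5); (3, 2) → (-3, 6); (1, 2) → (-5, 6); (-5, -5) → (-11, -1)
T2 rotate counter-clockwise with cos θ = 12/13, sin θ = -5/13: (-1, 5) → (1, 5); (-3, 6) → (-6/13, 87/13); (-5, 6) → (-30/13, 97/13); (-11, -1) → (-137/13, 43/13)
T3 scale by (3/2, 3/2): (1, 5) → (3/2, 15/2); (-6/13, 87/13) → (-9/13, 261/26); (-30/13, 97/13) → (-45/13, 291/26); (-137/13, 43/13) → (-411/26, 129/26)

image vertices: (3/2, 15/2), (-9/13, 261/26), (-45/13, 291/26), (-411/26, 129/26)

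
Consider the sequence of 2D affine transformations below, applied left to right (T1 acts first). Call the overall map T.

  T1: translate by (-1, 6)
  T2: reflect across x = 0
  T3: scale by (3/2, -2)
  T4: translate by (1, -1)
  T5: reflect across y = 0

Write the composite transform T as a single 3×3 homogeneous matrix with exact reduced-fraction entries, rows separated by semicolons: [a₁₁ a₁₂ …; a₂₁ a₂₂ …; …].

T = [-3/2 0 5/2; 0 2 13; 0 0 1]

T1 = [1 0 -1; 0 1 6; 0 0 1]
T2·T1 = [-1 0 1; 0 1 6; 0 0 1]
T3·…·T1 = [-3/2 0 3/2; 0 -2 -12; 0 0 1]
T4·…·T1 = [-3/2 0 5/2; 0 -2 -13; 0 0 1]
T5·…·T1 = [-3/2 0 5/2; 0 2 13; 0 0 1]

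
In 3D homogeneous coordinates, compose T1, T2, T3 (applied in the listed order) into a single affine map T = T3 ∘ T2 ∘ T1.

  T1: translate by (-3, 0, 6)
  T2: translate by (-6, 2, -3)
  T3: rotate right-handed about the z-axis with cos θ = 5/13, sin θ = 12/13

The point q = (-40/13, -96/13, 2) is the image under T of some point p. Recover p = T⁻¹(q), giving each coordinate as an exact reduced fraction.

p = (1, -2, -1)

T1 = [1 0 0 -3; 0 1 0 0; 0 0 1 6; 0 0 0 1]
T2·T1 = [1 0 0 -9; 0 1 0 2; 0 0 1 3; 0 0 0 1]
T3·…·T1 = [5/13 -12/13 0 -69/13; 12/13 5/13 0 -98/13; 0 0 1 3; 0 0 0 1]
det M = 1; M⁻¹ = [5/13 12/13 0 9; -12/13 5/13 0 -2; 0 0 1 -3; 0 0 0 1]
M⁻¹ · (-40/13, -96/13, 2)ᵀ = (1, -2, -1)ᵀ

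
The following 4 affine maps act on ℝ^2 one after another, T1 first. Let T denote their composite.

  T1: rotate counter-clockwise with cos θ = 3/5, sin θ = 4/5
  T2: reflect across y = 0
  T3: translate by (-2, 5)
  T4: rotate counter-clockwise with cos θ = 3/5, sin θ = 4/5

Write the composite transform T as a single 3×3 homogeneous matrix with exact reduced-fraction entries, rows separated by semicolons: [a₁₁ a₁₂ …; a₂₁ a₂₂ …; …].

T1 = [3/5 -4/5 0; 4/5 3/5 0; 0 0 1]
T2·T1 = [3/5 -4/5 0; -4/5 -3/5 0; 0 0 1]
T3·…·T1 = [3/5 -4/5 -2; -4/5 -3/5 5; 0 0 1]
T4·…·T1 = [1 0 -26/5; 0 -1 7/5; 0 0 1]

T = [1 0 -26/5; 0 -1 7/5; 0 0 1]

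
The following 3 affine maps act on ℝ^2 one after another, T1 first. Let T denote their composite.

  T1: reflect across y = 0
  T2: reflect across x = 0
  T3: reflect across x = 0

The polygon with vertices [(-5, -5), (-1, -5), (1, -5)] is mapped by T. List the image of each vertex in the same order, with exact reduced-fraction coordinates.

image vertices: (-5, 5), (-1, 5), (1, 5)

T1 reflect across y = 0: (-5, -5) → (-5, 5); (-1, -5) → (-1, 5); (1, -5) → (1, 5)
T2 reflect across x = 0: (-5, 5) → (5, 5); (-1, 5) → (1, 5); (1, 5) → (-1, 5)
T3 reflect across x = 0: (5, 5) → (-5, 5); (1, 5) → (-1, 5); (-1, 5) → (1, 5)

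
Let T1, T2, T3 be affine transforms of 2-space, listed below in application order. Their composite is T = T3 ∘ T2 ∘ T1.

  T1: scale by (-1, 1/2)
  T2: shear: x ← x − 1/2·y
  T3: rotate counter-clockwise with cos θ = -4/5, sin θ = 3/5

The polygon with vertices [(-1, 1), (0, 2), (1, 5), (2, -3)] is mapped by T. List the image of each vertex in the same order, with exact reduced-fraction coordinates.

image vertices: (-9/10, 1/20), (-1/5, -11/10), (3/10, -67/20), (19/10, 9/20)

T1 scale by (-1, 1/2): (-1, 1) → (1, 1/2); (0, 2) → (0, 1); (1, 5) → (-1, 5/2); (2, -3) → (-2, -3/2)
T2 shear: x ← x − 1/2·y: (1, 1/2) → (3/4, 1/2); (0, 1) → (-1/2, 1); (-1, 5/2) → (-9/4, 5/2); (-2, -3/2) → (-5/4, -3/2)
T3 rotate counter-clockwise with cos θ = -4/5, sin θ = 3/5: (3/4, 1/2) → (-9/10, 1/20); (-1/2, 1) → (-1/5, -11/10); (-9/4, 5/2) → (3/10, -67/20); (-5/4, -3/2) → (19/10, 9/20)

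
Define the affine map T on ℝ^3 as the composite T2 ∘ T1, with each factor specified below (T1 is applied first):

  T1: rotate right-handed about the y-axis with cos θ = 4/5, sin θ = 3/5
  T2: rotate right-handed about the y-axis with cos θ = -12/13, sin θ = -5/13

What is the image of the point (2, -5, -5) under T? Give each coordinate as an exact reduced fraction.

T1 rotate right-handed about the y-axis with cos θ = 4/5, sin θ = 3/5: (2, -5, -5) → (-7/5, -5, -26/5)
T2 rotate right-handed about the y-axis with cos θ = -12/13, sin θ = -5/13: (-7/5, -5, -26/5) → (214/65, -5, 277/65)

T(p) = (214/65, -5, 277/65)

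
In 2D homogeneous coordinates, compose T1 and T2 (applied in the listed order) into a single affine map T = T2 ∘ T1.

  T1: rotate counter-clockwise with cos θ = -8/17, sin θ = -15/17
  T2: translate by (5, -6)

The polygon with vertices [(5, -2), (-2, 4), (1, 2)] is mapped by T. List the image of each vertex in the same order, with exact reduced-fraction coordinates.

image vertices: (15/17, -161/17), (161/17, -104/17), (107/17, -133/17)

T1 rotate counter-clockwise with cos θ = -8/17, sin θ = -15/17: (5, -2) → (-70/17, -59/17); (-2, 4) → (76/17, -2/17); (1, 2) → (22/17, -31/17)
T2 translate by (5, -6): (-70/17, -59/17) → (15/17, -161/17); (76/17, -2/17) → (161/17, -104/17); (22/17, -31/17) → (107/17, -133/17)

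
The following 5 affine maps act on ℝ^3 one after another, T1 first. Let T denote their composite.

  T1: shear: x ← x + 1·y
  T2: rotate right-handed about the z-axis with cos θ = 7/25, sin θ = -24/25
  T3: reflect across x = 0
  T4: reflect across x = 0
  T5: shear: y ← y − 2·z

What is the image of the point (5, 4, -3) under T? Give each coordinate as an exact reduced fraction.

T(p) = (159/25, -38/25, -3)

T1 shear: x ← x + 1·y: (5, 4, -3) → (9, 4, -3)
T2 rotate right-handed about the z-axis with cos θ = 7/25, sin θ = -24/25: (9, 4, -3) → (159/25, -188/25, -3)
T3 reflect across x = 0: (159/25, -188/25, -3) → (-159/25, -188/25, -3)
T4 reflect across x = 0: (-159/25, -188/25, -3) → (159/25, -188/25, -3)
T5 shear: y ← y − 2·z: (159/25, -188/25, -3) → (159/25, -38/25, -3)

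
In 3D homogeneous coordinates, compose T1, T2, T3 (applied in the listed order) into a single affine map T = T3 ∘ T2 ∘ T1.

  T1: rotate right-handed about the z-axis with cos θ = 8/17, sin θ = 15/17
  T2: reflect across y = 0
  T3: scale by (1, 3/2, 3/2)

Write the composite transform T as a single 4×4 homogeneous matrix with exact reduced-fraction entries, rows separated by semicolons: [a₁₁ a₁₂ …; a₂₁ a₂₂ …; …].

T1 = [8/17 -15/17 0 0; 15/17 8/17 0 0; 0 0 1 0; 0 0 0 1]
T2·T1 = [8/17 -15/17 0 0; -15/17 -8/17 0 0; 0 0 1 0; 0 0 0 1]
T3·…·T1 = [8/17 -15/17 0 0; -45/34 -12/17 0 0; 0 0 3/2 0; 0 0 0 1]

T = [8/17 -15/17 0 0; -45/34 -12/17 0 0; 0 0 3/2 0; 0 0 0 1]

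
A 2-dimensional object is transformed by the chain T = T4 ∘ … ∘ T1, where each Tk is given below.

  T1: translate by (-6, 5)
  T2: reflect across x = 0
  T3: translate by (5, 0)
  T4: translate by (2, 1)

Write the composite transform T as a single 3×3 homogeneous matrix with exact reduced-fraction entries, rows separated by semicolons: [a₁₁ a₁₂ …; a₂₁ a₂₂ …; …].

T1 = [1 0 -6; 0 1 5; 0 0 1]
T2·T1 = [-1 0 6; 0 1 5; 0 0 1]
T3·…·T1 = [-1 0 11; 0 1 5; 0 0 1]
T4·…·T1 = [-1 0 13; 0 1 6; 0 0 1]

T = [-1 0 13; 0 1 6; 0 0 1]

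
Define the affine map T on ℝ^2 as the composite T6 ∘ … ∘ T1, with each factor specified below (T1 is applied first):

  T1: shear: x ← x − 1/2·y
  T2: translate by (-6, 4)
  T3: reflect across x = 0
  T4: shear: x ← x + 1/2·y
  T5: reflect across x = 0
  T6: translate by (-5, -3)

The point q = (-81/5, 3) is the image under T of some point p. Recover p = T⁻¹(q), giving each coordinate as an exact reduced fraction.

T1 = [1 -1/2 0; 0 1 0; 0 0 1]
T2·T1 = [1 -1/2 -6; 0 1 4; 0 0 1]
T3·…·T1 = [-1 1/2 6; 0 1 4; 0 0 1]
T4·…·T1 = [-1 1 8; 0 1 4; 0 0 1]
T5·…·T1 = [1 -1 -8; 0 1 4; 0 0 1]
T6·…·T1 = [1 -1 -13; 0 1 1; 0 0 1]
det M = 1; M⁻¹ = [1 1 12; 0 1 -1; 0 0 1]
M⁻¹ · (-81/5, 3)ᵀ = (-6/5, 2)ᵀ

p = (-6/5, 2)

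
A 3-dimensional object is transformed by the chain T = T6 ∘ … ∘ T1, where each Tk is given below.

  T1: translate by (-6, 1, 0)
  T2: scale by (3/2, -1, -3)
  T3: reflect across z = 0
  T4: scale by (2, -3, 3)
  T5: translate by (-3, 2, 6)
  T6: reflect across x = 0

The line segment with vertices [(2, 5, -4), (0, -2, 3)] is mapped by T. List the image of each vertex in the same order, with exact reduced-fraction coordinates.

image vertices: (15, 20, -30), (21, -1, 33)

T1 translate by (-6, 1, 0): (2, 5, -4) → (-4, 6, -4); (0, -2, 3) → (-6, -1, 3)
T2 scale by (3/2, -1, -3): (-4, 6, -4) → (-6, -6, 12); (-6, -1, 3) → (-9, 1, -9)
T3 reflect across z = 0: (-6, -6, 12) → (-6, -6, -12); (-9, 1, -9) → (-9, 1, 9)
T4 scale by (2, -3, 3): (-6, -6, -12) → (-12, 18, -36); (-9, 1, 9) → (-18, -3, 27)
T5 translate by (-3, 2, 6): (-12, 18, -36) → (-15, 20, -30); (-18, -3, 27) → (-21, -1, 33)
T6 reflect across x = 0: (-15, 20, -30) → (15, 20, -30); (-21, -1, 33) → (21, -1, 33)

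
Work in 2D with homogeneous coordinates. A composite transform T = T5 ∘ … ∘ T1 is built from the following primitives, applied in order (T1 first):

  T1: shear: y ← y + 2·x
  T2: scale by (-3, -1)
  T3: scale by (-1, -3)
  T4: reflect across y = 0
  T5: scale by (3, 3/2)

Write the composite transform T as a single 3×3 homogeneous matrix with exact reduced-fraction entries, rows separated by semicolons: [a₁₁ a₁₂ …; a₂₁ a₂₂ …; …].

T = [9 0 0; -9 -9/2 0; 0 0 1]

T1 = [1 0 0; 2 1 0; 0 0 1]
T2·T1 = [-3 0 0; -2 -1 0; 0 0 1]
T3·…·T1 = [3 0 0; 6 3 0; 0 0 1]
T4·…·T1 = [3 0 0; -6 -3 0; 0 0 1]
T5·…·T1 = [9 0 0; -9 -9/2 0; 0 0 1]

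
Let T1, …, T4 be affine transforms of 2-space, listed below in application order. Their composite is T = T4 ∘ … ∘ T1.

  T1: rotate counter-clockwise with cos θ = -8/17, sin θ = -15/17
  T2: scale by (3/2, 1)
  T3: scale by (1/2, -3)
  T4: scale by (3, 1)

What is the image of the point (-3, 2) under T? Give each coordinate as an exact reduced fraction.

T(p) = (243/34, -87/17)

T1 rotate counter-clockwise with cos θ = -8/17, sin θ = -15/17: (-3, 2) → (54/17, 29/17)
T2 scale by (3/2, 1): (54/17, 29/17) → (81/17, 29/17)
T3 scale by (1/2, -3): (81/17, 29/17) → (81/34, -87/17)
T4 scale by (3, 1): (81/34, -87/17) → (243/34, -87/17)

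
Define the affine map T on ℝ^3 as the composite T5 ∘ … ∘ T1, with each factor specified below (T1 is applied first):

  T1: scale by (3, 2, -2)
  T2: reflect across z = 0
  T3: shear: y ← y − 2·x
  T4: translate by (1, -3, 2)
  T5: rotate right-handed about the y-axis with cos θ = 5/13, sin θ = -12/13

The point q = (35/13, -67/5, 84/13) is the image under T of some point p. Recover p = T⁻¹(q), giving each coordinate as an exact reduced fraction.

T1 = [3 0 0 0; 0 2 0 0; 0 0 -2 0; 0 0 0 1]
T2·T1 = [3 0 0 0; 0 2 0 0; 0 0 2 0; 0 0 0 1]
T3·…·T1 = [3 0 0 0; -6 2 0 0; 0 0 2 0; 0 0 0 1]
T4·…·T1 = [3 0 0 1; -6 2 0 -3; 0 0 2 2; 0 0 0 1]
T5·…·T1 = [15/13 0 -24/13 -19/13; -6 2 0 -3; 36/13 0 10/13 22/13; 0 0 0 1]
det M = 12; M⁻¹ = [5/39 0 4/13 -1/3; 5/13 1/2 12/13 1/2; -6/13 0 5/26 -1; 0 0 0 1]
M⁻¹ · (35/13, -67/5, 84/13)ᵀ = (2, 4/5, -1)ᵀ

p = (2, 4/5, -1)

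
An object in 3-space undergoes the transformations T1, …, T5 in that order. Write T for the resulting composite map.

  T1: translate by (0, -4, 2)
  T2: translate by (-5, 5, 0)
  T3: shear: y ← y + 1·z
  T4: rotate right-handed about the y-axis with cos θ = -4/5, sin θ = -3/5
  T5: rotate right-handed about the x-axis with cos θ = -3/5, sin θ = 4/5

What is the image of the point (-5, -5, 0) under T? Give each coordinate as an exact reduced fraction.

T1 translate by (0, -4, 2): (-5, -5, 0) → (-5, -9, 2)
T2 translate by (-5, 5, 0): (-5, -9, 2) → (-10, -4, 2)
T3 shear: y ← y + 1·z: (-10, -4, 2) → (-10, -2, 2)
T4 rotate right-handed about the y-axis with cos θ = -4/5, sin θ = -3/5: (-10, -2, 2) → (34/5, -2, -38/5)
T5 rotate right-handed about the x-axis with cos θ = -3/5, sin θ = 4/5: (34/5, -2, -38/5) → (34/5, 182/25, 74/25)

T(p) = (34/5, 182/25, 74/25)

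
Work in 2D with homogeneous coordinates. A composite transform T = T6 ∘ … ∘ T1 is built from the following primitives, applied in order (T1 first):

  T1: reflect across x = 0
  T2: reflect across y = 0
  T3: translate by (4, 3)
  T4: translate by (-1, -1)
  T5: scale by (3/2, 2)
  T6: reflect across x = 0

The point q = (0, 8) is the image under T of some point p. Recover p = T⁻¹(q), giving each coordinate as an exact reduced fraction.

p = (3, -2)

T1 = [-1 0 0; 0 1 0; 0 0 1]
T2·T1 = [-1 0 0; 0 -1 0; 0 0 1]
T3·…·T1 = [-1 0 4; 0 -1 3; 0 0 1]
T4·…·T1 = [-1 0 3; 0 -1 2; 0 0 1]
T5·…·T1 = [-3/2 0 9/2; 0 -2 4; 0 0 1]
T6·…·T1 = [3/2 0 -9/2; 0 -2 4; 0 0 1]
det M = -3; M⁻¹ = [2/3 0 3; 0 -1/2 2; 0 0 1]
M⁻¹ · (0, 8)ᵀ = (3, -2)ᵀ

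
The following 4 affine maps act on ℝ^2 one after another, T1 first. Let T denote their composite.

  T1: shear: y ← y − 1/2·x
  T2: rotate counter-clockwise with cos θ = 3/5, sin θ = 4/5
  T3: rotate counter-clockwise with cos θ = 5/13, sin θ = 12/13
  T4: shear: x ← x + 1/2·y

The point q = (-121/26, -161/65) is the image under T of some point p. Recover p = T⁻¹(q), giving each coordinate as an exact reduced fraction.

p = (-2/5, 4)

T1 = [1 0 0; -1/2 1 0; 0 0 1]
T2·T1 = [1 -4/5 0; 1/2 3/5 0; 0 0 1]
T3·…·T1 = [-1/13 -56/65 0; 29/26 -33/65 0; 0 0 1]
T4·…·T1 = [25/52 -29/26 0; 29/26 -33/65 0; 0 0 1]
det M = 1; M⁻¹ = [-33/65 29/26 0; -29/26 25/52 0; 0 0 1]
M⁻¹ · (-121/26, -161/65)ᵀ = (-2/5, 4)ᵀ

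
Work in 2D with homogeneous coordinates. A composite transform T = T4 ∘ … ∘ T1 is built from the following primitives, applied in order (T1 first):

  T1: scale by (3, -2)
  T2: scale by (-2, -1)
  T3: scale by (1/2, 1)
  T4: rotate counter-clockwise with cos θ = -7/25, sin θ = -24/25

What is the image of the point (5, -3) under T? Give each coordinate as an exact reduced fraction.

T(p) = (-39/25, 402/25)

T1 scale by (3, -2): (5, -3) → (15, 6)
T2 scale by (-2, -1): (15, 6) → (-30, -6)
T3 scale by (1/2, 1): (-30, -6) → (-15, -6)
T4 rotate counter-clockwise with cos θ = -7/25, sin θ = -24/25: (-15, -6) → (-39/25, 402/25)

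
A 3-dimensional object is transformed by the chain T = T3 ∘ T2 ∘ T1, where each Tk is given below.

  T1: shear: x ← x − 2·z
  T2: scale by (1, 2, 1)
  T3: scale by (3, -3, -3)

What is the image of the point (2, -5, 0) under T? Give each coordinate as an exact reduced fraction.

T1 shear: x ← x − 2·z: (2, -5, 0) → (2, -5, 0)
T2 scale by (1, 2, 1): (2, -5, 0) → (2, -10, 0)
T3 scale by (3, -3, -3): (2, -10, 0) → (6, 30, 0)

T(p) = (6, 30, 0)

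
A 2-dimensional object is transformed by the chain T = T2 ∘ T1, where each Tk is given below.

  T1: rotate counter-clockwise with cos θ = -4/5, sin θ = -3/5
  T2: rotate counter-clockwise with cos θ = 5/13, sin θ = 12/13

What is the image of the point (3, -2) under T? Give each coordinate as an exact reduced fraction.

T1 rotate counter-clockwise with cos θ = -4/5, sin θ = -3/5: (3, -2) → (-18/5, -1/5)
T2 rotate counter-clockwise with cos θ = 5/13, sin θ = 12/13: (-18/5, -1/5) → (-6/5, -17/5)

T(p) = (-6/5, -17/5)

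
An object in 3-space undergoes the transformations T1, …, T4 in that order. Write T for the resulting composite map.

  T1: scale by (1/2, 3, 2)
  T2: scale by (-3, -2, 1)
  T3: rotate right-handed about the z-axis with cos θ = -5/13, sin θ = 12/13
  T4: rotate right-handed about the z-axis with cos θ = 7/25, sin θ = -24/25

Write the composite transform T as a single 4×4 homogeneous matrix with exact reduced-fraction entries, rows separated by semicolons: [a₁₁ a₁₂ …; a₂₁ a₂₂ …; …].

T = [-759/650 1224/325 0 0; -306/325 -1518/325 0 0; 0 0 2 0; 0 0 0 1]

T1 = [1/2 0 0 0; 0 3 0 0; 0 0 2 0; 0 0 0 1]
T2·T1 = [-3/2 0 0 0; 0 -6 0 0; 0 0 2 0; 0 0 0 1]
T3·…·T1 = [15/26 72/13 0 0; -18/13 30/13 0 0; 0 0 2 0; 0 0 0 1]
T4·…·T1 = [-759/650 1224/325 0 0; -306/325 -1518/325 0 0; 0 0 2 0; 0 0 0 1]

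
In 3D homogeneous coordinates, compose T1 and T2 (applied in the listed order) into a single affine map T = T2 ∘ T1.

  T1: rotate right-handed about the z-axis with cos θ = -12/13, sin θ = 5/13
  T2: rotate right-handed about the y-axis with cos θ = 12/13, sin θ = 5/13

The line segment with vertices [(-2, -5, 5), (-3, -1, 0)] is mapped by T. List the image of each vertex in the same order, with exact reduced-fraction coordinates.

T1 rotate right-handed about the z-axis with cos θ = -12/13, sin θ = 5/13: (-2, -5, 5) → (49/13, 50/13, 5); (-3, -1, 0) → (41/13, -3/13, 0)
T2 rotate right-handed about the y-axis with cos θ = 12/13, sin θ = 5/13: (49/13, 50/13, 5) → (913/169, 50/13, 535/169); (41/13, -3/13, 0) → (492/169, -3/13, -205/169)

image vertices: (913/169, 50/13, 535/169), (492/169, -3/13, -205/169)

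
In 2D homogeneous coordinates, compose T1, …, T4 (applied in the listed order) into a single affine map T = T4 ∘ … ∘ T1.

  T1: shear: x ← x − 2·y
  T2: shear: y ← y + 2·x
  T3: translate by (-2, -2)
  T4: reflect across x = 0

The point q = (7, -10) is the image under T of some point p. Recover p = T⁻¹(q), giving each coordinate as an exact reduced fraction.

T1 = [1 -2 0; 0 1 0; 0 0 1]
T2·T1 = [1 -2 0; 2 -3 0; 0 0 1]
T3·…·T1 = [1 -2 -2; 2 -3 -2; 0 0 1]
T4·…·T1 = [-1 2 2; 2 -3 -2; 0 0 1]
det M = -1; M⁻¹ = [3 2 -2; 2 1 -2; 0 0 1]
M⁻¹ · (7, -10)ᵀ = (-1, 2)ᵀ

p = (-1, 2)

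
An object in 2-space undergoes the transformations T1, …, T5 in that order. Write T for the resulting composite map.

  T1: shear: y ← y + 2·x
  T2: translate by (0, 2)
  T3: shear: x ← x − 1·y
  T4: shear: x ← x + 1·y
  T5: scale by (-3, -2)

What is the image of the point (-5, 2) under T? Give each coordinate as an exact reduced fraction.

T1 shear: y ← y + 2·x: (-5, 2) → (-5, -8)
T2 translate by (0, 2): (-5, -8) → (-5, -6)
T3 shear: x ← x − 1·y: (-5, -6) → (1, -6)
T4 shear: x ← x + 1·y: (1, -6) → (-5, -6)
T5 scale by (-3, -2): (-5, -6) → (15, 12)

T(p) = (15, 12)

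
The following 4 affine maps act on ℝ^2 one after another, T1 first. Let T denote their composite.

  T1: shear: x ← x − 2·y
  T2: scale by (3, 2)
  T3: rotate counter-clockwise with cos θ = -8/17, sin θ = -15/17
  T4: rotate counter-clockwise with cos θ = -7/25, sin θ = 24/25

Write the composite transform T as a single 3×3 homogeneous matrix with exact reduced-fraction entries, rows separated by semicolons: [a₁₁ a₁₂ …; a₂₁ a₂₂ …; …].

T1 = [1 -2 0; 0 1 0; 0 0 1]
T2·T1 = [3 -6 0; 0 2 0; 0 0 1]
T3·…·T1 = [-24/17 78/17 0; -45/17 74/17 0; 0 0 1]
T4·…·T1 = [1248/425 -2322/425 0; -261/425 1354/425 0; 0 0 1]

T = [1248/425 -2322/425 0; -261/425 1354/425 0; 0 0 1]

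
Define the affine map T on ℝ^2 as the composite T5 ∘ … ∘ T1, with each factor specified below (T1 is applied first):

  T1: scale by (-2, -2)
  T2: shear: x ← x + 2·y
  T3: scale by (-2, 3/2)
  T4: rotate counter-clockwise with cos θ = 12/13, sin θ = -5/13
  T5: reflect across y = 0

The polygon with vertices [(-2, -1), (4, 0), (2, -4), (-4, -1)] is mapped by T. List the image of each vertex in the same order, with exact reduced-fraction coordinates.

image vertices: (-177/13, -116/13), (192/13, 80/13), (-228/13, -264/13), (-21, -12)

T1 scale by (-2, -2): (-2, -1) → (4, 2); (4, 0) → (-8, 0); (2, -4) → (-4, 8); (-4, -1) → (8, 2)
T2 shear: x ← x + 2·y: (4, 2) → (8, 2); (-8, 0) → (-8, 0); (-4, 8) → (12, 8); (8, 2) → (12, 2)
T3 scale by (-2, 3/2): (8, 2) → (-16, 3); (-8, 0) → (16, 0); (12, 8) → (-24, 12); (12, 2) → (-24, 3)
T4 rotate counter-clockwise with cos θ = 12/13, sin θ = -5/13: (-16, 3) → (-177/13, 116/13); (16, 0) → (192/13, -80/13); (-24, 12) → (-228/13, 264/13); (-24, 3) → (-21, 12)
T5 reflect across y = 0: (-177/13, 116/13) → (-177/13, -116/13); (192/13, -80/13) → (192/13, 80/13); (-228/13, 264/13) → (-228/13, -264/13); (-21, 12) → (-21, -12)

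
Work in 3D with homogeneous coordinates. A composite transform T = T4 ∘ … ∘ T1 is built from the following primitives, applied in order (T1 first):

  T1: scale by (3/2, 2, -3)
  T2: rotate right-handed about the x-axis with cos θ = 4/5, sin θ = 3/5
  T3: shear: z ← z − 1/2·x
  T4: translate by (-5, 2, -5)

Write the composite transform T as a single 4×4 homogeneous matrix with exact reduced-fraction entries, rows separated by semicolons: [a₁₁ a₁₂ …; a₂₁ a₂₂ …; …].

T = [3/2 0 0 -5; 0 8/5 9/5 2; -3/4 6/5 -12/5 -5; 0 0 0 1]

T1 = [3/2 0 0 0; 0 2 0 0; 0 0 -3 0; 0 0 0 1]
T2·T1 = [3/2 0 0 0; 0 8/5 9/5 0; 0 6/5 -12/5 0; 0 0 0 1]
T3·…·T1 = [3/2 0 0 0; 0 8/5 9/5 0; -3/4 6/5 -12/5 0; 0 0 0 1]
T4·…·T1 = [3/2 0 0 -5; 0 8/5 9/5 2; -3/4 6/5 -12/5 -5; 0 0 0 1]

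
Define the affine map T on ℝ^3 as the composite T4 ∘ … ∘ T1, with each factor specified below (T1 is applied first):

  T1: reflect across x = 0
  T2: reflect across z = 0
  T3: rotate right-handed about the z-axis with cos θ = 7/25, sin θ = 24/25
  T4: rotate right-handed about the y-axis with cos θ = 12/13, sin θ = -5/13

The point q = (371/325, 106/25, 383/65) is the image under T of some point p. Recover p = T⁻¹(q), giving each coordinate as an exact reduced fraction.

T1 = [-1 0 0 0; 0 1 0 0; 0 0 1 0; 0 0 0 1]
T2·T1 = [-1 0 0 0; 0 1 0 0; 0 0 -1 0; 0 0 0 1]
T3·…·T1 = [-7/25 -24/25 0 0; -24/25 7/25 0 0; 0 0 -1 0; 0 0 0 1]
T4·…·T1 = [-84/325 -288/325 5/13 0; -24/25 7/25 0 0; -7/65 -24/65 -12/13 0; 0 0 0 1]
det M = 1; M⁻¹ = [-84/325 -24/25 -7/65 0; -288/325 7/25 -24/65 0; 5/13 0 -12/13 0; 0 0 0 1]
M⁻¹ · (371/325, 106/25, 383/65)ᵀ = (-5, -2, -5)ᵀ

p = (-5, -2, -5)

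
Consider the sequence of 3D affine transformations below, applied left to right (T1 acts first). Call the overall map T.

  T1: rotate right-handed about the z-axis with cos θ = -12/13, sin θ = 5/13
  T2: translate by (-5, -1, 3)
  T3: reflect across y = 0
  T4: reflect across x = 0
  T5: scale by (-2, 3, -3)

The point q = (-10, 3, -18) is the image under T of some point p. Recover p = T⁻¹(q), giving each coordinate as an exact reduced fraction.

T1 = [-12/13 -5/13 0 0; 5/13 -12/13 0 0; 0 0 1 0; 0 0 0 1]
T2·T1 = [-12/13 -5/13 0 -5; 5/13 -12/13 0 -1; 0 0 1 3; 0 0 0 1]
T3·…·T1 = [-12/13 -5/13 0 -5; -5/13 12/13 0 1; 0 0 1 3; 0 0 0 1]
T4·…·T1 = [12/13 5/13 0 5; -5/13 12/13 0 1; 0 0 1 3; 0 0 0 1]
T5·…·T1 = [-24/13 -10/13 0 -10; -15/13 36/13 0 3; 0 0 -3 -9; 0 0 0 1]
det M = 18; M⁻¹ = [-6/13 -5/39 0 -55/13; -5/26 4/13 0 -37/13; 0 0 -1/3 -3; 0 0 0 1]
M⁻¹ · (-10, 3, -18)ᵀ = (0, 0, 3)ᵀ

p = (0, 0, 3)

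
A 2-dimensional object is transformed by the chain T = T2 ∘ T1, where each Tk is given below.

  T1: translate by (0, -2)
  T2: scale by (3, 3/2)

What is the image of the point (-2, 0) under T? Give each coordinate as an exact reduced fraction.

T1 translate by (0, -2): (-2, 0) → (-2, -2)
T2 scale by (3, 3/2): (-2, -2) → (-6, -3)

T(p) = (-6, -3)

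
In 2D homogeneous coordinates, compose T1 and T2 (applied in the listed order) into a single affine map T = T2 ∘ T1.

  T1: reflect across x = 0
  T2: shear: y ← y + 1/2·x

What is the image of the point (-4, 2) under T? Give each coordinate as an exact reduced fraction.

T1 reflect across x = 0: (-4, 2) → (4, 2)
T2 shear: y ← y + 1/2·x: (4, 2) → (4, 4)

T(p) = (4, 4)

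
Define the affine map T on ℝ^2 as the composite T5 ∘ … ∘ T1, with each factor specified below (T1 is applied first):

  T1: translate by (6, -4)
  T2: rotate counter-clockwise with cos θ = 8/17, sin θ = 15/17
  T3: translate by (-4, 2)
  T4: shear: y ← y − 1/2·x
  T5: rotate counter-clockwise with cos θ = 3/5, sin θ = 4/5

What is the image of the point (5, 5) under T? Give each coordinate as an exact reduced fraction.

T1 translate by (6, -4): (5, 5) → (11, 1)
T2 rotate counter-clockwise with cos θ = 8/17, sin θ = 15/17: (11, 1) → (73/17, 173/17)
T3 translate by (-4, 2): (73/17, 173/17) → (5/17, 207/17)
T4 shear: y ← y − 1/2·x: (5/17, 207/17) → (5/17, 409/34)
T5 rotate counter-clockwise with cos θ = 3/5, sin θ = 4/5: (5/17, 409/34) → (-803/85, 1267/170)

T(p) = (-803/85, 1267/170)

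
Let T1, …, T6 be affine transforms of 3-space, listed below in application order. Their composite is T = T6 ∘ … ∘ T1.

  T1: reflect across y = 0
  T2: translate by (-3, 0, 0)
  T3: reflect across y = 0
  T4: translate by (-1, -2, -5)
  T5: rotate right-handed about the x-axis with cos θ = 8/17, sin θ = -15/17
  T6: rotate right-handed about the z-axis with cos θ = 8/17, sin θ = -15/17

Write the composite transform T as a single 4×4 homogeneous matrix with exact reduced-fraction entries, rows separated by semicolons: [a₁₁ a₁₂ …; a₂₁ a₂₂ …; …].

T = [8/17 120/289 225/289 -1909/289; -15/17 64/289 120/289 292/289; 0 -15/17 8/17 -10/17; 0 0 0 1]

T1 = [1 0 0 0; 0 -1 0 0; 0 0 1 0; 0 0 0 1]
T2·T1 = [1 0 0 -3; 0 -1 0 0; 0 0 1 0; 0 0 0 1]
T3·…·T1 = [1 0 0 -3; 0 1 0 0; 0 0 1 0; 0 0 0 1]
T4·…·T1 = [1 0 0 -4; 0 1 0 -2; 0 0 1 -5; 0 0 0 1]
T5·…·T1 = [1 0 0 -4; 0 8/17 15/17 -91/17; 0 -15/17 8/17 -10/17; 0 0 0 1]
T6·…·T1 = [8/17 120/289 225/289 -1909/289; -15/17 64/289 120/289 292/289; 0 -15/17 8/17 -10/17; 0 0 0 1]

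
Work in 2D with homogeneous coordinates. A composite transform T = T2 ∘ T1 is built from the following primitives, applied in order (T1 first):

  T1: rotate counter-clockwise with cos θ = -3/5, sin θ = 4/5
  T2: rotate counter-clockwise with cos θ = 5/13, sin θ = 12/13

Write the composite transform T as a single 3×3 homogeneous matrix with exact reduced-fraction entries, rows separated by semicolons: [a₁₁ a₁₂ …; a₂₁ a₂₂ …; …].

T1 = [-3/5 -4/5 0; 4/5 -3/5 0; 0 0 1]
T2·T1 = [-63/65 16/65 0; -16/65 -63/65 0; 0 0 1]

T = [-63/65 16/65 0; -16/65 -63/65 0; 0 0 1]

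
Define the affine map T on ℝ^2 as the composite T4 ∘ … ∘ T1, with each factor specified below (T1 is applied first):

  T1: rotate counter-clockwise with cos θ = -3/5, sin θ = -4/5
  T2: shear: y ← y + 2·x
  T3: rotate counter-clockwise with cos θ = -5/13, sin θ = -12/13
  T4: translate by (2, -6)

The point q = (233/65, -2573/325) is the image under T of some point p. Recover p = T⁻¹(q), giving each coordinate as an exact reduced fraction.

p = (-3/5, 1)

T1 = [-3/5 4/5 0; -4/5 -3/5 0; 0 0 1]
T2·T1 = [-3/5 4/5 0; -2 1 0; 0 0 1]
T3·…·T1 = [-21/13 8/13 0; 86/65 -73/65 0; 0 0 1]
T4·…·T1 = [-21/13 8/13 2; 86/65 -73/65 -6; 0 0 1]
det M = 1; M⁻¹ = [-73/65 -8/13 -94/65; -86/65 -21/13 -458/65; 0 0 1]
M⁻¹ · (233/65, -2573/325)ᵀ = (-3/5, 1)ᵀ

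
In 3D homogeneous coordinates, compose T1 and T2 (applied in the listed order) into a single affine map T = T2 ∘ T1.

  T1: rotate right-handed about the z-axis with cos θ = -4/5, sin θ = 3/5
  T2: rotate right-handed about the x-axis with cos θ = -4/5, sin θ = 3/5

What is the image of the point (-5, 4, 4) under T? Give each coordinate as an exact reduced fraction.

T1 rotate right-handed about the z-axis with cos θ = -4/5, sin θ = 3/5: (-5, 4, 4) → (8/5, -31/5, 4)
T2 rotate right-handed about the x-axis with cos θ = -4/5, sin θ = 3/5: (8/5, -31/5, 4) → (8/5, 64/25, -173/25)

T(p) = (8/5, 64/25, -173/25)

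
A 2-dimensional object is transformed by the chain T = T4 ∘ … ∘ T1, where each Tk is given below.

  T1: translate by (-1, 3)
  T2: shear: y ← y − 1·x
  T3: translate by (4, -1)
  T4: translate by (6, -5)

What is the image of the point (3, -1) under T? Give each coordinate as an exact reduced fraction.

T1 translate by (-1, 3): (3, -1) → (2, 2)
T2 shear: y ← y − 1·x: (2, 2) → (2, 0)
T3 translate by (4, -1): (2, 0) → (6, -1)
T4 translate by (6, -5): (6, -1) → (12, -6)

T(p) = (12, -6)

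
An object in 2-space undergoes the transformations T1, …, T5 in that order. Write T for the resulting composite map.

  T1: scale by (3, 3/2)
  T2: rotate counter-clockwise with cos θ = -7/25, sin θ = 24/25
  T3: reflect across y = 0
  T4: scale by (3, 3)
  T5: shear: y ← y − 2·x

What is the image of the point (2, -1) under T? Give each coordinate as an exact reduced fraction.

T1 scale by (3, 3/2): (2, -1) → (6, -3/2)
T2 rotate counter-clockwise with cos θ = -7/25, sin θ = 24/25: (6, -3/2) → (-6/25, 309/50)
T3 reflect across y = 0: (-6/25, 309/50) → (-6/25, -309/50)
T4 scale by (3, 3): (-6/25, -309/50) → (-18/25, -927/50)
T5 shear: y ← y − 2·x: (-18/25, -927/50) → (-18/25, -171/10)

T(p) = (-18/25, -171/10)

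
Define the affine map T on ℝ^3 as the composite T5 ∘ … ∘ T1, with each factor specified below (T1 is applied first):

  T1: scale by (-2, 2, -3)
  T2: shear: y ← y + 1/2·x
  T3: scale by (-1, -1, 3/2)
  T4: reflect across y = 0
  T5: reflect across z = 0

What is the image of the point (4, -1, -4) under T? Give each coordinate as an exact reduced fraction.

T1 scale by (-2, 2, -3): (4, -1, -4) → (-8, -2, 12)
T2 shear: y ← y + 1/2·x: (-8, -2, 12) → (-8, -6, 12)
T3 scale by (-1, -1, 3/2): (-8, -6, 12) → (8, 6, 18)
T4 reflect across y = 0: (8, 6, 18) → (8, -6, 18)
T5 reflect across z = 0: (8, -6, 18) → (8, -6, -18)

T(p) = (8, -6, -18)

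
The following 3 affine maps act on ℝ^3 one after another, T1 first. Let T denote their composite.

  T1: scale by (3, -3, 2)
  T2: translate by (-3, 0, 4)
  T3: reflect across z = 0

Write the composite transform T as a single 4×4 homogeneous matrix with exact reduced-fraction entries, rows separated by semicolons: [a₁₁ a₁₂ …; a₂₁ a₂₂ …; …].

T1 = [3 0 0 0; 0 -3 0 0; 0 0 2 0; 0 0 0 1]
T2·T1 = [3 0 0 -3; 0 -3 0 0; 0 0 2 4; 0 0 0 1]
T3·…·T1 = [3 0 0 -3; 0 -3 0 0; 0 0 -2 -4; 0 0 0 1]

T = [3 0 0 -3; 0 -3 0 0; 0 0 -2 -4; 0 0 0 1]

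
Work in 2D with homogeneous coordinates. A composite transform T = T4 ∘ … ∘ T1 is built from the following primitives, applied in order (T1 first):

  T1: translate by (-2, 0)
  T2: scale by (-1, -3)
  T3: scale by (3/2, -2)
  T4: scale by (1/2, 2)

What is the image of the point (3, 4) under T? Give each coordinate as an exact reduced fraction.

T(p) = (-3/4, 48)

T1 translate by (-2, 0): (3, 4) → (1, 4)
T2 scale by (-1, -3): (1, 4) → (-1, -12)
T3 scale by (3/2, -2): (-1, -12) → (-3/2, 24)
T4 scale by (1/2, 2): (-3/2, 24) → (-3/4, 48)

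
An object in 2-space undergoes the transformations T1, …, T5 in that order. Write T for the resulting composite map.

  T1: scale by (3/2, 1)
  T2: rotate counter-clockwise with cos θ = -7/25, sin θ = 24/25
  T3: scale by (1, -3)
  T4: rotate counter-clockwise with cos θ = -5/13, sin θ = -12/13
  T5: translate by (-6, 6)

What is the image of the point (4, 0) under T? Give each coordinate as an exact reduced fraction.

T(p) = (-6924/325, 4614/325)

T1 scale by (3/2, 1): (4, 0) → (6, 0)
T2 rotate counter-clockwise with cos θ = -7/25, sin θ = 24/25: (6, 0) → (-42/25, 144/25)
T3 scale by (1, -3): (-42/25, 144/25) → (-42/25, -432/25)
T4 rotate counter-clockwise with cos θ = -5/13, sin θ = -12/13: (-42/25, -432/25) → (-4974/325, 2664/325)
T5 translate by (-6, 6): (-4974/325, 2664/325) → (-6924/325, 4614/325)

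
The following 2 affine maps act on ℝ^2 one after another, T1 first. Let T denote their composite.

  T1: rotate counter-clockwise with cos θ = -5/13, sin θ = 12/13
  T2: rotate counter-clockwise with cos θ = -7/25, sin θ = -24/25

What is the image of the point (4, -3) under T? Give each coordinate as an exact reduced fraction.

T(p) = (56/13, -33/13)

T1 rotate counter-clockwise with cos θ = -5/13, sin θ = 12/13: (4, -3) → (16/13, 63/13)
T2 rotate counter-clockwise with cos θ = -7/25, sin θ = -24/25: (16/13, 63/13) → (56/13, -33/13)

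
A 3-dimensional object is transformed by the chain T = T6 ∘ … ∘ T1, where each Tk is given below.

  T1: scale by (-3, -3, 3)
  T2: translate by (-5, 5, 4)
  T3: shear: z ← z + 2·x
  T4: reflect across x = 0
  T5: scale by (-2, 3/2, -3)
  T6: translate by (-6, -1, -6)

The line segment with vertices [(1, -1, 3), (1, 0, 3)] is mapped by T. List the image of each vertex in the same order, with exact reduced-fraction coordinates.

T1 scale by (-3, -3, 3): (1, -1, 3) → (-3, 3, 9); (1, 0, 3) → (-3, 0, 9)
T2 translate by (-5, 5, 4): (-3, 3, 9) → (-8, 8, 13); (-3, 0, 9) → (-8, 5, 13)
T3 shear: z ← z + 2·x: (-8, 8, 13) → (-8, 8, -3); (-8, 5, 13) → (-8, 5, -3)
T4 reflect across x = 0: (-8, 8, -3) → (8, 8, -3); (-8, 5, -3) → (8, 5, -3)
T5 scale by (-2, 3/2, -3): (8, 8, -3) → (-16, 12, 9); (8, 5, -3) → (-16, 15/2, 9)
T6 translate by (-6, -1, -6): (-16, 12, 9) → (-22, 11, 3); (-16, 15/2, 9) → (-22, 13/2, 3)

image vertices: (-22, 11, 3), (-22, 13/2, 3)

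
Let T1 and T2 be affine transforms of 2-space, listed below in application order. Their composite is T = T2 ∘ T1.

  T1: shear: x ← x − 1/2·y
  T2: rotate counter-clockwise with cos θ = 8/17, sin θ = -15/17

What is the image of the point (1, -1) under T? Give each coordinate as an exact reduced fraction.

T1 shear: x ← x − 1/2·y: (1, -1) → (3/2, -1)
T2 rotate counter-clockwise with cos θ = 8/17, sin θ = -15/17: (3/2, -1) → (-3/17, -61/34)

T(p) = (-3/17, -61/34)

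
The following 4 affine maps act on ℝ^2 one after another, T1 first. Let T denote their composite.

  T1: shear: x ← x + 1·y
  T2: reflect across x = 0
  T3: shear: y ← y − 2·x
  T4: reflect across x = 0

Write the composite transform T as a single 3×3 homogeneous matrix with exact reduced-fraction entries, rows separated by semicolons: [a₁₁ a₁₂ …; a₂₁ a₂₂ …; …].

T = [1 1 0; 2 3 0; 0 0 1]

T1 = [1 1 0; 0 1 0; 0 0 1]
T2·T1 = [-1 -1 0; 0 1 0; 0 0 1]
T3·…·T1 = [-1 -1 0; 2 3 0; 0 0 1]
T4·…·T1 = [1 1 0; 2 3 0; 0 0 1]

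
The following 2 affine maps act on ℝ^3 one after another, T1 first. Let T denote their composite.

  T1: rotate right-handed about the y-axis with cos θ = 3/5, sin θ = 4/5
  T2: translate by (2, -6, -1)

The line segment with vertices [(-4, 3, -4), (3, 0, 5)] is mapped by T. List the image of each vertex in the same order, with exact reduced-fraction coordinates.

T1 rotate right-handed about the y-axis with cos θ = 3/5, sin θ = 4/5: (-4, 3, -4) → (-28/5, 3, 4/5); (3, 0, 5) → (29/5, 0, 3/5)
T2 translate by (2, -6, -1): (-28/5, 3, 4/5) → (-18/5, -3, -1/5); (29/5, 0, 3/5) → (39/5, -6, -2/5)

image vertices: (-18/5, -3, -1/5), (39/5, -6, -2/5)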